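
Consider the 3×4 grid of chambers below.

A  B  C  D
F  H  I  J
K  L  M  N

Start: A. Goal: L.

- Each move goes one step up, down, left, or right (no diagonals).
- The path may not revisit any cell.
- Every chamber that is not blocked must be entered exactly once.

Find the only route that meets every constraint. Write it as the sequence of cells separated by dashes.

Need to visit all 12 open cells exactly once, starting at A and ending at L.
Route from A: 3× right (reaching D), 2× down (reaching N), left to M, up to I, 2× left (reaching F), down to K, right to L — 11 moves in all.
Check: all 12 open cells covered.

A - B - C - D - J - N - M - I - H - F - K - L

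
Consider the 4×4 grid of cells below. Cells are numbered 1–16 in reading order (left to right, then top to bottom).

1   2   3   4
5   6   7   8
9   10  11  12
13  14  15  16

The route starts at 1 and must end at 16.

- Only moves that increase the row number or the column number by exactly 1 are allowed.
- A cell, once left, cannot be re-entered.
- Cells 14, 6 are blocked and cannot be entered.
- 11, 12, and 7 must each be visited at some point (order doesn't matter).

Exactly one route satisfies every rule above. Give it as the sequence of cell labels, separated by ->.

1 -> 2 -> 3 -> 7 -> 11 -> 12 -> 16

Moves only go right or down, so the column and row indices never decrease.
Route from 1: right 2 to 3, down 2 to 11, right 1 to 12, down 1 to 16 — 6 moves in all.
Check: all required cells visited.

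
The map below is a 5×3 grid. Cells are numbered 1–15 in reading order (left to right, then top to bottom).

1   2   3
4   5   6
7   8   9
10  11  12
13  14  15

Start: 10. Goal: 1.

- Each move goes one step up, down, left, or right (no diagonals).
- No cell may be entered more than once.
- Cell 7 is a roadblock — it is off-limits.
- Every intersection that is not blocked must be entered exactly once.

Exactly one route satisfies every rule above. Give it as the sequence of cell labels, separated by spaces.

10 13 14 15 12 11 8 9 6 3 2 5 4 1

Need to visit all 14 open cells exactly once, starting at 10 and ending at 1.
Cell 13 has only two open neighbours (10 and 14), so the path must pass straight through it: one of those is the cell it's entered from and the other is where it exits.
Route from 10: down 1 to 13, right 2 to 15, up 1 to 12, left 1 to 11, up 1 to 8, right 1 to 9, up 2 to 3, left 1 to 2, down 1 to 5, left 1 to 4, up 1 to 1 — 13 moves in all.
Check: all 14 open cells covered.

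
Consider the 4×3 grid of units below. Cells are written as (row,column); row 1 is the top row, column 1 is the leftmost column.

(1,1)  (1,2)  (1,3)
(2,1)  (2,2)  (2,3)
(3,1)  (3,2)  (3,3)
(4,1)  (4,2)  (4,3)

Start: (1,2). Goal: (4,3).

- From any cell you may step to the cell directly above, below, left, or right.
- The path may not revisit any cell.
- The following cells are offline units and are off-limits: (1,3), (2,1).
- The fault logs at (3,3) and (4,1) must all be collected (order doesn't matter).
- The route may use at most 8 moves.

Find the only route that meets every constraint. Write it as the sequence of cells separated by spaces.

The budget equals the shortest possible length, so every move has to be on a shortest route through the required cells.
Route from (1,2): down 1 to (2,2), right 1 to (2,3), down 1 to (3,3), left 2 to (3,1), down 1 to (4,1), right 2 to (4,3) — 8 moves in all.
Check: all required cells visited; 8 ≤ 8 moves.

(1,2) (2,2) (2,3) (3,3) (3,2) (3,1) (4,1) (4,2) (4,3)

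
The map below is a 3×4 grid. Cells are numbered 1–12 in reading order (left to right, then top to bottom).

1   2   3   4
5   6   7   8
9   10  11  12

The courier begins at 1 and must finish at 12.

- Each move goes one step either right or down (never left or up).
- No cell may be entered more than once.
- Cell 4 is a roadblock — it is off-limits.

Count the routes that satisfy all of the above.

A right/down-only route from 1 to 12 makes exactly 2 down-moves and 3 right-moves in some order.
With no other constraints that would be C(5,2) = 10 routes.
Subtract routes through each blocked cell (inclusion–exclusion for overlaps): − through 4: 1 → 9.
That gives 9 routes.

9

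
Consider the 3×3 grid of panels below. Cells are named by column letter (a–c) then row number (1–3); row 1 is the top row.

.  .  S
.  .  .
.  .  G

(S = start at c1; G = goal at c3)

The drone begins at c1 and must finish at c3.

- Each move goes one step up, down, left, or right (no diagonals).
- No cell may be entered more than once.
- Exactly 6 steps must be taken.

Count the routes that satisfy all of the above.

5

Need simple routes of exactly 6 moves from c1 to c3 (Manhattan distance 2, so 2 moves are spent on a detour and 2 undoing it).
Enumerating: c1 c2 b2 a2 a3 b3 c3 | c1 b1 b2 a2 a3 b3 c3 | c1 b1 a1 a2 a3 b3 c3 | c1 b1 a1 a2 b2 b3 c3 | c1 b1 a1 a2 b2 c2 c3.
That gives 5 routes.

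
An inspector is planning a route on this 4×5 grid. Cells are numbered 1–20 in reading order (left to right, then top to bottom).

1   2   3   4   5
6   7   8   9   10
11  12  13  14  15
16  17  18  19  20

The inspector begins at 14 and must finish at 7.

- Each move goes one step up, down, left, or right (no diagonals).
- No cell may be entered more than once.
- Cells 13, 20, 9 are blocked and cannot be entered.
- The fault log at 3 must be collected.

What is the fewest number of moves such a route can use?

7

Any route passes through 3 somewhere between 14 and 7. Summing Manhattan distances along the two legs (14 → 3 → 7) gives a lower bound of 3 + 2 = 5 moves.
That bound ignores the blocked cells. Measuring each leg by the fewest moves that actually steer around them (14→3: 5; 3→7: 2) raises the lower bound to 7.
A route of 7 moves exists: 14 → 15 → 10 → 5 → 4 → 3 → 8 → 7.
Since 7 matches that lower bound, it is optimal.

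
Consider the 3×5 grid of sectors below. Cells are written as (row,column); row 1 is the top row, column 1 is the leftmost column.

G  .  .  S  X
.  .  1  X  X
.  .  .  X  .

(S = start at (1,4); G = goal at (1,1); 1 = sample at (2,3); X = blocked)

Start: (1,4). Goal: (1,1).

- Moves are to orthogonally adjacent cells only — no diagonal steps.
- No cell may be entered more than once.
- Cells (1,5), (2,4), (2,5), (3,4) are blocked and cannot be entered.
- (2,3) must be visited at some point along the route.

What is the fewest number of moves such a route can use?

5

Any route passes through (2,3) somewhere between (1,4) and (1,1). Summing Manhattan distances along the two legs ((1,4) → (2,3) → (1,1)) gives a lower bound of 2 + 3 = 5 moves.
A route of 5 moves achieves this: (1,4) → (1,3) → (2,3) → (2,2) → (1,2) → (1,1).
Since 5 matches the lower bound, it is optimal.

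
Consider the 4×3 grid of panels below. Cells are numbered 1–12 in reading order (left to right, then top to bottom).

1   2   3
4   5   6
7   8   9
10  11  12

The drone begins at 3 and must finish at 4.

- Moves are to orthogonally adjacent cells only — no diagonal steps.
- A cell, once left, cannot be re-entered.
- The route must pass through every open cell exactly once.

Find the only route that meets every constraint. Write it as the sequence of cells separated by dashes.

3 - 6 - 9 - 12 - 11 - 10 - 7 - 8 - 5 - 2 - 1 - 4

Need to visit all 12 open cells exactly once, starting at 3 and ending at 4.
Cell 10 has only two open neighbours (7 and 11), so the path must pass straight through it: one of those is the cell it's entered from and the other is where it exits.
Route from 3: 3× down (reaching 12), 2× left (reaching 10), up to 7, right to 8, 2× up (reaching 2), left to 1, down to 4 — 11 moves in all.
Check: all 12 open cells covered.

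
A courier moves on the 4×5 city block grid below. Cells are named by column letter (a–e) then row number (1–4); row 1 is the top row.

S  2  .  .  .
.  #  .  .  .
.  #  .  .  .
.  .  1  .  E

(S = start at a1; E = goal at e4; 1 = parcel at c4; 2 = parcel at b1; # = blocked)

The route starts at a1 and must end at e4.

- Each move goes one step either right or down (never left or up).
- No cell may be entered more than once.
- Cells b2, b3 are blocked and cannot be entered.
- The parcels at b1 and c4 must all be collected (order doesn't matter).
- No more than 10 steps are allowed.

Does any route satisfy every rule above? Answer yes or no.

yes

One route that works: a1 → b1 → c1 → c2 → c3 → c4 → d4 → e4.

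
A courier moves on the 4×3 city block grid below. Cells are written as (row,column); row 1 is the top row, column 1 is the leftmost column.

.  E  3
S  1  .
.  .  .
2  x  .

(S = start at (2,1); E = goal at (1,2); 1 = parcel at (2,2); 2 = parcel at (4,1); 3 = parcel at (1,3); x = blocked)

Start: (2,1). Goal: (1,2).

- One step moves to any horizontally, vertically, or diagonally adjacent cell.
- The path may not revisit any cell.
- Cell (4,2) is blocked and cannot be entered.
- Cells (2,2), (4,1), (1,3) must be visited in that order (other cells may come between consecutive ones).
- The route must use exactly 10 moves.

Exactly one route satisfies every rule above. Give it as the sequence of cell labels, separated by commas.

(2,1), (1,1), (2,2), (3,1), (4,1), (3,2), (4,3), (3,3), (2,3), (1,3), (1,2)

The waypoints must appear in the order (2,2), (4,1), (1,3), with no cell reused.
Route from (2,1): up 1 to (1,1), down-right 1 to (2,2), down-left 1 to (3,1), down 1 to (4,1), up-right 1 to (3,2), down-right 1 to (4,3), up 3 to (1,3), left 1 to (1,2) — 10 moves in all.
Check: order respected (1 at step 2, 2 at step 4, 3 at step 9); 10 moves as required.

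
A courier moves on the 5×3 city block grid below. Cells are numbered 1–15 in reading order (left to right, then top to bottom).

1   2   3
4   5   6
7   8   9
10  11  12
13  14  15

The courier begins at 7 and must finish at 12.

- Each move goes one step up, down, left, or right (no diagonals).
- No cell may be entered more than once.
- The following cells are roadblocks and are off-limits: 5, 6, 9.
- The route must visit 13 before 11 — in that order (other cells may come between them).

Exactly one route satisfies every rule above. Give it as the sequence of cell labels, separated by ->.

7 -> 10 -> 13 -> 14 -> 11 -> 12

The waypoints must appear in the order 13, 11, with no cell reused.
Route from 7: down 2 to 13, right 1 to 14, up 1 to 11, right 1 to 12 — 5 moves in all.
Check: order respected (13 at step 2, 11 at step 4).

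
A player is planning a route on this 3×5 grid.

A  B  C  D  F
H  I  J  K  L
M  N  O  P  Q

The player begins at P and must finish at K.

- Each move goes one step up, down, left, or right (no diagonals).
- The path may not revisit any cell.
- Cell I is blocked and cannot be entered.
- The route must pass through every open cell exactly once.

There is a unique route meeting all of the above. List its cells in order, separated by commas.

Need to visit all 14 open cells exactly once, starting at P and ending at K.
Cell Q has only two open neighbours (L and P), so the path must pass straight through it: one of those is the cell it's entered from and the other is where it exits.
Route from P: right 1 to Q, up 2 to F, left 4 to A, down 2 to M, right 2 to O, up 1 to J, right 1 to K — 13 moves in all.
Check: all 14 open cells covered.

P, Q, L, F, D, C, B, A, H, M, N, O, J, K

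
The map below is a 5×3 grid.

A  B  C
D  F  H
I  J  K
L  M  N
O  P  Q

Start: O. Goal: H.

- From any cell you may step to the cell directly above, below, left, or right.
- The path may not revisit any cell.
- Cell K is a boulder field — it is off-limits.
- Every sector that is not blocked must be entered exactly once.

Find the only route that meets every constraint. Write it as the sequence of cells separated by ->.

O -> P -> Q -> N -> M -> L -> I -> J -> F -> D -> A -> B -> C -> H

Need to visit all 14 open cells exactly once, starting at O and ending at H.
Cell Q has only two open neighbours (N and P), so the path must pass straight through it: one of those is the cell it's entered from and the other is where it exits.
Route from O: 2× right (reaching Q), up to N, 2× left (reaching L), up to I, right to J, up to F, left to D, up to A, 2× right (reaching C), down to H — 13 moves in all.
Check: all 14 open cells covered.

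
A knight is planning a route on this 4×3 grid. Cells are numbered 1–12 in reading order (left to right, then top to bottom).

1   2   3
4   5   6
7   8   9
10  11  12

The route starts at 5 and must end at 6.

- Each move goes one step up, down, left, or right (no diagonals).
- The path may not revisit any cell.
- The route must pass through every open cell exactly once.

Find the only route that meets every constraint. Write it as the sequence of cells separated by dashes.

5 - 8 - 9 - 12 - 11 - 10 - 7 - 4 - 1 - 2 - 3 - 6

Need to visit all 12 open cells exactly once, starting at 5 and ending at 6.
Cell 12 has only two open neighbours (9 and 11), so the path must pass straight through it: one of those is the cell it's entered from and the other is where it exits.
Route from 5: down 1 to 8, right 1 to 9, down 1 to 12, left 2 to 10, up 3 to 1, right 2 to 3, down 1 to 6 — 11 moves in all.
Check: all 12 open cells covered.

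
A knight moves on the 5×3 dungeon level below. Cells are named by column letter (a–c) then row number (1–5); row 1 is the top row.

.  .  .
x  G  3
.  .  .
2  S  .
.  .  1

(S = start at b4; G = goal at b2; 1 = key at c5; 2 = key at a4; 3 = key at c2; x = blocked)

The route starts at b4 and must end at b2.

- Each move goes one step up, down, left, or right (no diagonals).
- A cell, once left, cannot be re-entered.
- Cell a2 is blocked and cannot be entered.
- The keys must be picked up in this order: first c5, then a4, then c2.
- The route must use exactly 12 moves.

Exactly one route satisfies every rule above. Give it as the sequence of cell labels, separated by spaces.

b4 c4 c5 b5 a5 a4 a3 b3 c3 c2 c1 b1 b2

The waypoints must appear in the order c5, a4, c2, with no cell reused.
Route from b4: right to c4, down to c5, 2× left (reaching a5), 2× up (reaching a3), 2× right (reaching c3), 2× up (reaching c1), left to b1, down to b2 — 12 moves in all.
Check: order respected (1 at step 2, 2 at step 5, 3 at step 9); 12 moves as required.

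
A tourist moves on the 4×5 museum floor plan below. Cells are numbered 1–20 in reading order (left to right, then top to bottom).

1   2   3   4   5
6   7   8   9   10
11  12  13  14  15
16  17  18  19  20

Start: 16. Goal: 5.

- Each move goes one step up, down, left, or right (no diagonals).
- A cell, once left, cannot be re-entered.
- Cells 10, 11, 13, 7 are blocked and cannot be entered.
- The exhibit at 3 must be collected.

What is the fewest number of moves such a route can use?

9

Any route passes through 3 somewhere between 16 and 5. Summing Manhattan distances along the two legs (16 → 3 → 5) gives a lower bound of 5 + 2 = 7 moves.
That bound ignores the blocked cells. Measuring each leg by the fewest moves that actually steer around them (16→3: 7; 3→5: 2) raises the lower bound to 9.
A route of 9 moves exists: 16 → 17 → 18 → 19 → 14 → 9 → 8 → 3 → 4 → 5.
Since 9 matches that lower bound, it is optimal.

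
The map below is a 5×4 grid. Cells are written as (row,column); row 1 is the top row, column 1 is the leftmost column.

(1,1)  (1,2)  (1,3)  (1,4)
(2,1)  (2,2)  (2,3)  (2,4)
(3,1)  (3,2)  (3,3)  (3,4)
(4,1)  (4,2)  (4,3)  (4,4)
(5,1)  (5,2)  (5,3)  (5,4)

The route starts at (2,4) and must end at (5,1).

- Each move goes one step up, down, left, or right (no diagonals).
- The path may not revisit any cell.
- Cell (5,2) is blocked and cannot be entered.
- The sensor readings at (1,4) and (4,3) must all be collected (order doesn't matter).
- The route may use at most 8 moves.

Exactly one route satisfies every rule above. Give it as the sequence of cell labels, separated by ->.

(2,4) -> (1,4) -> (1,3) -> (2,3) -> (3,3) -> (4,3) -> (4,2) -> (4,1) -> (5,1)

Any route must reach (1,4) and (4,3) and still end at (5,1) within 8 moves, so the order of the required stops is forced.
Route from (2,4): up to (1,4), left to (1,3), 3× down (reaching (4,3)), 2× left (reaching (4,1)), down to (5,1) — 8 moves in all.
Check: all required cells visited; 8 ≤ 8 moves.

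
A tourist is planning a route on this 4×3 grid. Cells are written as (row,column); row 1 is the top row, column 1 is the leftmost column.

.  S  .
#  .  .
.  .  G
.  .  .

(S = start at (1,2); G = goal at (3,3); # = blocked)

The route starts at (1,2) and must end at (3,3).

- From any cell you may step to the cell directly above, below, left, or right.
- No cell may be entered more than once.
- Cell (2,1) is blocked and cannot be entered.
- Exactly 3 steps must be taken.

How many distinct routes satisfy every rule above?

Need simple routes of exactly 3 moves from (1,2) to (3,3) (Manhattan distance 3, so 0 moves are spent on a detour and 0 undoing it).
Enumerating: (1,2) (2,2) (3,2) (3,3) | (1,2) (2,2) (2,3) (3,3) | (1,2) (1,3) (2,3) (3,3).
That gives 3 routes.

3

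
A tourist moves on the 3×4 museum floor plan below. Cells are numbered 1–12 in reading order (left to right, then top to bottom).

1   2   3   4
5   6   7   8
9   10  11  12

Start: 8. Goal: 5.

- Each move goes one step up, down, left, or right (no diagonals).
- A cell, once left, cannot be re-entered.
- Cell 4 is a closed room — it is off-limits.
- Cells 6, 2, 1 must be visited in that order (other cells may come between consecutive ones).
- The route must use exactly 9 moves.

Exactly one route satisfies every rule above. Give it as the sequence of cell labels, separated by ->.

The waypoints must appear in the order 6, 2, 1, with no cell reused.
Route from 8: down to 12, 2× left (reaching 10), up to 6, right to 7, up to 3, 2× left (reaching 1), down to 5 — 9 moves in all.
Check: order respected (6 at step 4, 2 at step 7, 1 at step 8); 9 moves as required.

8 -> 12 -> 11 -> 10 -> 6 -> 7 -> 3 -> 2 -> 1 -> 5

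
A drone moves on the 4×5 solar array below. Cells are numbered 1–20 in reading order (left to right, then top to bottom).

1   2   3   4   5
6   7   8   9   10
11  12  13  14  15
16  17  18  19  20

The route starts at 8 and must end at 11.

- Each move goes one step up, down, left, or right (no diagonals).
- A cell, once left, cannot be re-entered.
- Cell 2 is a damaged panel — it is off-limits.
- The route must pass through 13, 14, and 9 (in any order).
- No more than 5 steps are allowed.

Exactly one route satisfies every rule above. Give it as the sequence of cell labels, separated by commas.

The budget equals the shortest possible length, so every move has to be on a shortest route through the required cells.
Route from 8: right 1 to 9, down 1 to 14, left 3 to 11 — 5 moves in all.
Check: all required cells visited; 5 ≤ 5 moves.

8, 9, 14, 13, 12, 11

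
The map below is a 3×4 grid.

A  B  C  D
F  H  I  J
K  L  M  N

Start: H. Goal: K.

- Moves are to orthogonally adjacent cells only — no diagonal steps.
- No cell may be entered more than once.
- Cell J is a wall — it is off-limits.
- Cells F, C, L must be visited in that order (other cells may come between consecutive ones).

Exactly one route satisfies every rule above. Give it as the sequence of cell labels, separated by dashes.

The waypoints must appear in the order F, C, L, with no cell reused.
Route from H: left 1 to F, up 1 to A, right 2 to C, down 2 to M, left 2 to K — 8 moves in all.
Check: order respected (F at step 1, C at step 4, L at step 7).

H - F - A - B - C - I - M - L - K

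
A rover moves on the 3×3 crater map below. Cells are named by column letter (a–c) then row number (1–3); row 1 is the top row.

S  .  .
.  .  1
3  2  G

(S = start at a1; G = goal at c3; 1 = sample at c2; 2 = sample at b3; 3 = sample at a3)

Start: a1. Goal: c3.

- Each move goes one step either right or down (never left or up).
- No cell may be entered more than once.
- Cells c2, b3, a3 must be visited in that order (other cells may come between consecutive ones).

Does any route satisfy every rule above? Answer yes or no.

b3 lies to the left of c2, so going from c2 to b3 would need a leftward move — but moves only go right/down, so c2 cannot be visited before b3.

no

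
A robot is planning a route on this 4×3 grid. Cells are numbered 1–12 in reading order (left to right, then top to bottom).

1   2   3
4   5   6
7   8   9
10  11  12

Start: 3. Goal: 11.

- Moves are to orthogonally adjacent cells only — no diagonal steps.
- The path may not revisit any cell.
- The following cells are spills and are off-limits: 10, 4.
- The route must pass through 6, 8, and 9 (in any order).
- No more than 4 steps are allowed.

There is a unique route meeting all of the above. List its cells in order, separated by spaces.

3 6 9 8 11

Any route must reach 6, 8, and 9 and still end at 11 within 4 moves, so the order of the required stops is forced.
Route from 3: 2× down (reaching 9), left to 8, down to 11 — 4 moves in all.
Check: all required cells visited; 4 ≤ 4 moves.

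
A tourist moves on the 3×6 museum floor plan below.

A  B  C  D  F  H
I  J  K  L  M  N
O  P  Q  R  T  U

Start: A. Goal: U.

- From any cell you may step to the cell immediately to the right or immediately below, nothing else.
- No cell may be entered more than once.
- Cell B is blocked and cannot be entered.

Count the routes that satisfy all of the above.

6

A right/down-only route from A to U makes exactly 2 down-moves and 5 right-moves in some order.
With no other constraints that would be C(7,2) = 21 routes.
Subtract routes through each blocked cell (inclusion–exclusion for overlaps): − through B: 15 → 6.
That gives 6 routes.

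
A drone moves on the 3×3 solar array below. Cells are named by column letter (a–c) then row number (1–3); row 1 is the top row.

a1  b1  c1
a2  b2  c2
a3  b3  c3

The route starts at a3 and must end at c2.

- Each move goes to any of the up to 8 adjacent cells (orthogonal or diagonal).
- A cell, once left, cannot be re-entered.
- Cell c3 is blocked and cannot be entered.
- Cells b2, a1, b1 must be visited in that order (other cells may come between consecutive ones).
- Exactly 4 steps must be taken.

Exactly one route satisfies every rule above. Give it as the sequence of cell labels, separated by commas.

The waypoints must appear in the order b2, a1, b1, with no cell reused.
Route from a3: up-right to b2, up-left to a1, right to b1, down-right to c2 — 4 moves in all.
Check: order respected (b2 at step 1, a1 at step 2, b1 at step 3); 4 moves as required.

a3, b2, a1, b1, c2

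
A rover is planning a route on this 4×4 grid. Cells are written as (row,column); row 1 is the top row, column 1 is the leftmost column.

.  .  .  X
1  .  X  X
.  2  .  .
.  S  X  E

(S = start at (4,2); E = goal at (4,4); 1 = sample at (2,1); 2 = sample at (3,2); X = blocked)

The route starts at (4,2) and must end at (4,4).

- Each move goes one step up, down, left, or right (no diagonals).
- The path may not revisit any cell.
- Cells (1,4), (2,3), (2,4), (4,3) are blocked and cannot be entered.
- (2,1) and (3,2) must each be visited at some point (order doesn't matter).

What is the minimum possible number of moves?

8

Any route passes through (2,1) and (3,2) in some order between (4,2) and (4,4). Summing Manhattan distances along each leg and taking the cheapest ordering ((4,2) → (2,1) → (3,2) → (4,4)) gives a lower bound of 3 + 2 + 3 = 8 moves.
A route of 8 moves achieves this: (4,2) → (4,1) → (3,1) → (2,1) → (2,2) → (3,2) → (3,3) → (3,4) → (4,4).
Since 8 matches the lower bound, it is optimal.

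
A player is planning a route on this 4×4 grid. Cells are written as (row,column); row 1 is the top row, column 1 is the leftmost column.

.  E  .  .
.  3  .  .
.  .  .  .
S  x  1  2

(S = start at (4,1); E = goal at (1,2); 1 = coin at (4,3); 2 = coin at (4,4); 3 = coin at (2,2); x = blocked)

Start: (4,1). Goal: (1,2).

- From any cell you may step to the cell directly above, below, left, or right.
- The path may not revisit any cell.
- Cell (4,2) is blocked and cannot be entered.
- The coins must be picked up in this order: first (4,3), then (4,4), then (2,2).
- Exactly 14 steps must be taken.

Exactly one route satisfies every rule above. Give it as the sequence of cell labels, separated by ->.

(4,1) -> (3,1) -> (3,2) -> (3,3) -> (4,3) -> (4,4) -> (3,4) -> (2,4) -> (1,4) -> (1,3) -> (2,3) -> (2,2) -> (2,1) -> (1,1) -> (1,2)

The waypoints must appear in the order (4,3), (4,4), (2,2), with no cell reused.
Route from (4,1): up to (3,1), 2× right (reaching (3,3)), down to (4,3), right to (4,4), 3× up (reaching (1,4)), left to (1,3), down to (2,3), 2× left (reaching (2,1)), up to (1,1), right to (1,2) — 14 moves in all.
Check: order respected (1 at step 4, 2 at step 5, 3 at step 11); 14 moves as required.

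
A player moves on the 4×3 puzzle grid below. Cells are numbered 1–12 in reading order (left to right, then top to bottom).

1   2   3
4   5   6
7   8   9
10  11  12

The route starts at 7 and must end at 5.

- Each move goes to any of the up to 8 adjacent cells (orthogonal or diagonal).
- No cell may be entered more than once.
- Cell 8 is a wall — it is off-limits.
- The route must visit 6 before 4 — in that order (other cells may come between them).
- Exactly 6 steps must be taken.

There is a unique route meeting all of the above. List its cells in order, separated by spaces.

7 11 9 6 2 4 5

The waypoints must appear in the order 6, 4, with no cell reused.
Route from 7: down-right 1 to 11, up-right 1 to 9, up 1 to 6, up-left 1 to 2, down-left 1 to 4, right 1 to 5 — 6 moves in all.
Check: order respected (6 at step 3, 4 at step 5); 6 moves as required.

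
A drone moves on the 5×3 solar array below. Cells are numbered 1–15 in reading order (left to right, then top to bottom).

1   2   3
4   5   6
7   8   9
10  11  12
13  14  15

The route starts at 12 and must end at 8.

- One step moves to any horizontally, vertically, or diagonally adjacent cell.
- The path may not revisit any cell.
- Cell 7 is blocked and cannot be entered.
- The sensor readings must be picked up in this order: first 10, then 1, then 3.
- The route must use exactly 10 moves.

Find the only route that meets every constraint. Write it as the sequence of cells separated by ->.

The waypoints must appear in the order 10, 1, 3, with no cell reused.
Route from 12: down-left 1 to 14, up-left 1 to 10, right 1 to 11, up-right 1 to 9, up-left 2 to 1, right 2 to 3, down 1 to 6, down-left 1 to 8 — 10 moves in all.
Check: order respected (10 at step 2, 1 at step 6, 3 at step 8); 10 moves as required.

12 -> 14 -> 10 -> 11 -> 9 -> 5 -> 1 -> 2 -> 3 -> 6 -> 8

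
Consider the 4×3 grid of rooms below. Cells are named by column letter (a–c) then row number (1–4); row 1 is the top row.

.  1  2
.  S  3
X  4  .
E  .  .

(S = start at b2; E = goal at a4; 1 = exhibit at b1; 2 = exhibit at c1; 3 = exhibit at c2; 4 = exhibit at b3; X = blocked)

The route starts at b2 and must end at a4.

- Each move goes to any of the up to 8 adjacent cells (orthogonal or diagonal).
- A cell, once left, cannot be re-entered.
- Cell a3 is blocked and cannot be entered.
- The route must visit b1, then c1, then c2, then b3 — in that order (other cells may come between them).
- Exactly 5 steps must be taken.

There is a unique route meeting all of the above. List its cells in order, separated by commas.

b2, b1, c1, c2, b3, a4

The waypoints must appear in the order b1, c1, c2, b3, with no cell reused.
Route from b2: up 1 to b1, right 1 to c1, down 1 to c2, down-left 2 to a4 — 5 moves in all.
Check: order respected (1 at step 1, 2 at step 2, 3 at step 3, 4 at step 4); 5 moves as required.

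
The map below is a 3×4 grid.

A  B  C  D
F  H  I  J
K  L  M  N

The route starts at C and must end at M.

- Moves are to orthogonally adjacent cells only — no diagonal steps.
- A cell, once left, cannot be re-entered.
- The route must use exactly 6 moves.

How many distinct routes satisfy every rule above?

Need simple routes of exactly 6 moves from C to M (Manhattan distance 2, so 2 moves are spent on a detour and 2 undoing it).
Enumerating: C I H F K L M | C B H F K L M | C B H I J N M | C B A F K L M | C B A F H L M | C B A F H I M | C D J I H L M.
That gives 7 routes.

7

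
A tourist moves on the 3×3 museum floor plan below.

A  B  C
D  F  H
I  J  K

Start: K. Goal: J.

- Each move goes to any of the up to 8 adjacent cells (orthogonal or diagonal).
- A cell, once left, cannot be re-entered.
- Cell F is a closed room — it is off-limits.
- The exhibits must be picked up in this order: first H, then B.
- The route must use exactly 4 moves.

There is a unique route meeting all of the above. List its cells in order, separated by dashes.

The waypoints must appear in the order H, B, with no cell reused.
Route from K: up 1 to H, up-left 1 to B, down-left 1 to D, down-right 1 to J — 4 moves in all.
Check: order respected (H at step 1, B at step 2); 4 moves as required.

K - H - B - D - J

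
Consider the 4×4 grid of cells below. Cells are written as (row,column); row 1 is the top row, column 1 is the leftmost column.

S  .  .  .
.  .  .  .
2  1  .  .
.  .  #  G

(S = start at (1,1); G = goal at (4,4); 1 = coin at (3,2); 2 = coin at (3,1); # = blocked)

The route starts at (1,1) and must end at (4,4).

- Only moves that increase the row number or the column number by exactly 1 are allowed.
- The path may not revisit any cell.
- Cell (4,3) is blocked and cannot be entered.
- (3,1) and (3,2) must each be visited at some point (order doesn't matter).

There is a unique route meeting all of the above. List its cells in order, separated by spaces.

(1,1) (2,1) (3,1) (3,2) (3,3) (3,4) (4,4)

Moves only go right or down, so the column and row indices never decrease.
Route from (1,1): 2× down (reaching (3,1)), 3× right (reaching (3,4)), down to (4,4) — 6 moves in all.
Check: all required cells visited.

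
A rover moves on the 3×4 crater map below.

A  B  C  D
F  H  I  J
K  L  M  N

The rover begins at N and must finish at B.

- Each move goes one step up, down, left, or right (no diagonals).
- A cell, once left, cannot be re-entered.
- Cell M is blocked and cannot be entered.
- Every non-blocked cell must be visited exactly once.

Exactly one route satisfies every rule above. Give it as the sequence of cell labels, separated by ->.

N -> J -> D -> C -> I -> H -> L -> K -> F -> A -> B

Need to visit all 11 open cells exactly once, starting at N and ending at B.
Cell L has only two open neighbours (H and K), so the path must pass straight through it: one of those is the cell it's entered from and the other is where it exits.
Route from N: 2× up (reaching D), left to C, down to I, left to H, down to L, left to K, 2× up (reaching A), right to B — 10 moves in all.
Check: all 11 open cells covered.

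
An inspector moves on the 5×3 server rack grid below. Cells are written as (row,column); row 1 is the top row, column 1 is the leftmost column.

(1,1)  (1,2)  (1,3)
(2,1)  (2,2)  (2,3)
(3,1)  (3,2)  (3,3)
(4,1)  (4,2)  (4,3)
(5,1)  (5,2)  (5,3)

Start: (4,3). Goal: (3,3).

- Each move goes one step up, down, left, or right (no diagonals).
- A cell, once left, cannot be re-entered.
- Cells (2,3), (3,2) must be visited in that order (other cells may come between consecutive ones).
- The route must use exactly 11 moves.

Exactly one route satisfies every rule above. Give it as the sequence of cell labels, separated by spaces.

The waypoints must appear in the order (2,3), (3,2), with no cell reused.
Route from (4,3): 2× left (reaching (4,1)), 3× up (reaching (1,1)), 2× right (reaching (1,3)), down to (2,3), left to (2,2), down to (3,2), right to (3,3) — 11 moves in all.
Check: order respected ((2,3) at step 8, (3,2) at step 10); 11 moves as required.

(4,3) (4,2) (4,1) (3,1) (2,1) (1,1) (1,2) (1,3) (2,3) (2,2) (3,2) (3,3)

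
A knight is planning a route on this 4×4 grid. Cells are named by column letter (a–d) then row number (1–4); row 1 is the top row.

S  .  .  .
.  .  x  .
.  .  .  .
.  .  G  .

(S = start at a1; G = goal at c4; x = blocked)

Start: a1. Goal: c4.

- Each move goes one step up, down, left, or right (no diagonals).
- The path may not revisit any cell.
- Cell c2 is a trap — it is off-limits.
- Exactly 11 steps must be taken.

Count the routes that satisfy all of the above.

Need simple routes of exactly 11 moves from a1 to c4 (Manhattan distance 5, so 3 moves are spent on a detour and 3 undoing it).
Enumerating: a1 a2 a3 b3 b2 b1 c1 d1 d2 d3 d4 c4 | a1 a2 a3 b3 b2 b1 c1 d1 d2 d3 c3 c4 | a1 a2 b2 b1 c1 d1 d2 d3 c3 b3 b4 c4 | a1 b1 b2 a2 a3 a4 b4 b3 c3 d3 d4 c4 | a1 b1 c1 d1 d2 d3 c3 b3 a3 a4 b4 c4.
That gives 5 routes.

5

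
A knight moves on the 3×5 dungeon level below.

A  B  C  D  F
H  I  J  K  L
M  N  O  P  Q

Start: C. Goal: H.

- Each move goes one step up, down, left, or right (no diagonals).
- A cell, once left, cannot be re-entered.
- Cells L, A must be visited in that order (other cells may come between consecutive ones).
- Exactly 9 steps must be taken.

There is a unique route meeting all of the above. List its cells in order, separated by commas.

C, D, F, L, K, J, I, B, A, H

The waypoints must appear in the order L, A, with no cell reused.
Route from C: 2× right (reaching F), down to L, 3× left (reaching I), up to B, left to A, down to H — 9 moves in all.
Check: order respected (L at step 3, A at step 8); 9 moves as required.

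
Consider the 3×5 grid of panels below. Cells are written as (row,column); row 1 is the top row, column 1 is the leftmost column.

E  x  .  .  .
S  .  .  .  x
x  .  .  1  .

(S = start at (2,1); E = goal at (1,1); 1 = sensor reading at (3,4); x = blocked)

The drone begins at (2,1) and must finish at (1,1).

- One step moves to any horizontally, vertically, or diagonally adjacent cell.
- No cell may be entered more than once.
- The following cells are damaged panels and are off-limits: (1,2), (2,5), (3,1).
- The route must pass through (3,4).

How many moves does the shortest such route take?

6

Any route passes through (3,4) somewhere between (2,1) and (1,1). Summing Chebyshev distances along the two legs ((2,1) → (3,4) → (1,1)) gives a lower bound of 3 + 3 = 6 moves.
A route of 6 moves achieves this: (2,1) → (3,2) → (2,3) → (3,4) → (3,3) → (2,2) → (1,1).
Since 6 matches the lower bound, it is optimal.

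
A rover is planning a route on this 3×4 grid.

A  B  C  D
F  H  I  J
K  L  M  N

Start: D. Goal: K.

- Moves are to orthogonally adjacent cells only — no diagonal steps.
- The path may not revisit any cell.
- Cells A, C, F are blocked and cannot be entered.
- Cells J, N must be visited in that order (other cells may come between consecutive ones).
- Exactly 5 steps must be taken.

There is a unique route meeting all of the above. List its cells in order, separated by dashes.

D - J - N - M - L - K

The waypoints must appear in the order J, N, with no cell reused.
Route from D: 2× down (reaching N), 3× left (reaching K) — 5 moves in all.
Check: order respected (J at step 1, N at step 2); 5 moves as required.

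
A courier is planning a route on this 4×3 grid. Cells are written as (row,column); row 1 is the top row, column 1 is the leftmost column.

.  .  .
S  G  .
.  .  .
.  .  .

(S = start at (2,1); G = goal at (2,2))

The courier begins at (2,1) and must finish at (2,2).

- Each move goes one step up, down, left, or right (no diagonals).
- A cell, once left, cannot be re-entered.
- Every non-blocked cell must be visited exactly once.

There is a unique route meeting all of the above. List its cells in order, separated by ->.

(2,1) -> (1,1) -> (1,2) -> (1,3) -> (2,3) -> (3,3) -> (4,3) -> (4,2) -> (4,1) -> (3,1) -> (3,2) -> (2,2)

Need to visit all 12 open cells exactly once, starting at (2,1) and ending at (2,2).
Cell (1,3) has only two open neighbours ((2,3) and (1,2)), so the path must pass straight through it: one of those is the cell it's entered from and the other is where it exits.
Route from (2,1): up to (1,1), 2× right (reaching (1,3)), 3× down (reaching (4,3)), 2× left (reaching (4,1)), up to (3,1), right to (3,2), up to (2,2) — 11 moves in all.
Check: all 12 open cells covered.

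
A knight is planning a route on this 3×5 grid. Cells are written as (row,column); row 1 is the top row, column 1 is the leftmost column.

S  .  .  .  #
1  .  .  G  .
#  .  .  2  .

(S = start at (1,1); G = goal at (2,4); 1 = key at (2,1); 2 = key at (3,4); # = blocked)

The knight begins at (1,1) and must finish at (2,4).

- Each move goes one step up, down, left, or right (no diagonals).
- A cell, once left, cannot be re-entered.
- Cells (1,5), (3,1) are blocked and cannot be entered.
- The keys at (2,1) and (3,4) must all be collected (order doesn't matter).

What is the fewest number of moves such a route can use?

6

Any route passes through (2,1) and (3,4) in some order between (1,1) and (2,4). Summing Manhattan distances along each leg and taking the cheapest ordering ((1,1) → (2,1) → (3,4) → (2,4)) gives a lower bound of 1 + 4 + 1 = 6 moves.
A route of 6 moves achieves this: (1,1) → (2,1) → (2,2) → (3,2) → (3,3) → (3,4) → (2,4).
Since 6 matches the lower bound, it is optimal.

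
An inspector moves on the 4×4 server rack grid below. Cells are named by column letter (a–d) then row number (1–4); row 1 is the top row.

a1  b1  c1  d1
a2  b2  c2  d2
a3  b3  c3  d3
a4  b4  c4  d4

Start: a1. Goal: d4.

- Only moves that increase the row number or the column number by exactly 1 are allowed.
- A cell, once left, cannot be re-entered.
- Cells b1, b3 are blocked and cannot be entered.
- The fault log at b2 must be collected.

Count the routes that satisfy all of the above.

3

A right/down-only route from a1 to d4 makes exactly 3 down-moves and 3 right-moves in some order.
With no other constraints that would be C(6,3) = 20 routes.
Split at b2 and multiply the segment counts (each segment already excludes blocked cells): a1→b2: 1; b2→d4: 3; product = 3.
That gives 3 routes.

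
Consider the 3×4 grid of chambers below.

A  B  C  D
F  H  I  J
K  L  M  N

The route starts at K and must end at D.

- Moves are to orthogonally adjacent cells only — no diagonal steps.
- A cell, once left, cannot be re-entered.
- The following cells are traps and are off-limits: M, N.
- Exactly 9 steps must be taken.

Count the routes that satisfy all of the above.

1

Need simple routes of exactly 9 moves from K to D (Manhattan distance 5, so 2 moves are spent on a detour and 2 undoing it).
Enumerating: K L H F A B C I J D.
That gives 1 route.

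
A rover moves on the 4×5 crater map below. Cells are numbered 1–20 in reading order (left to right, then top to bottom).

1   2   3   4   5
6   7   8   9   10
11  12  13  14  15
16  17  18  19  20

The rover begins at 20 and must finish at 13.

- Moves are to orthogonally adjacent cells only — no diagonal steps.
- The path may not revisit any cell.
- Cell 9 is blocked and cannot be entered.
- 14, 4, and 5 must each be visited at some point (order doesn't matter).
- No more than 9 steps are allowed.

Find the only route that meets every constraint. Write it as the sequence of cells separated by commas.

20, 19, 14, 15, 10, 5, 4, 3, 8, 13

Any route must reach 14, 4, and 5 and still end at 13 within 9 moves, so the order of the required stops is forced.
Route from 20: left 1 to 19, up 1 to 14, right 1 to 15, up 2 to 5, left 2 to 3, down 2 to 13 — 9 moves in all.
Check: all required cells visited; 9 ≤ 9 moves.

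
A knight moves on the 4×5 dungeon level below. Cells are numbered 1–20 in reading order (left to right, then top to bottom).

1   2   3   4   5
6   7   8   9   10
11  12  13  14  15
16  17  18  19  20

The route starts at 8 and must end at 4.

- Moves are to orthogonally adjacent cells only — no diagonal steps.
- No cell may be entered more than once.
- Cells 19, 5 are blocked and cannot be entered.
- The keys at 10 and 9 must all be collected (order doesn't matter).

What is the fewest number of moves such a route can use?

Any route passes through 10 and 9 in some order between 8 and 4. Summing Manhattan distances along each leg and taking the cheapest ordering (8 → 10 → 9 → 4) gives a lower bound of 2 + 1 + 1 = 4 moves.
The shortest route satisfying every rule uses 6 moves: 8 → 13 → 14 → 15 → 10 → 9 → 4.
The no-revisit rule (legs can't share cells) pushes the minimum above the 4-move bound; an exhaustive check rules out every length from 4 to 5, leaving 6 as the minimum.

6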